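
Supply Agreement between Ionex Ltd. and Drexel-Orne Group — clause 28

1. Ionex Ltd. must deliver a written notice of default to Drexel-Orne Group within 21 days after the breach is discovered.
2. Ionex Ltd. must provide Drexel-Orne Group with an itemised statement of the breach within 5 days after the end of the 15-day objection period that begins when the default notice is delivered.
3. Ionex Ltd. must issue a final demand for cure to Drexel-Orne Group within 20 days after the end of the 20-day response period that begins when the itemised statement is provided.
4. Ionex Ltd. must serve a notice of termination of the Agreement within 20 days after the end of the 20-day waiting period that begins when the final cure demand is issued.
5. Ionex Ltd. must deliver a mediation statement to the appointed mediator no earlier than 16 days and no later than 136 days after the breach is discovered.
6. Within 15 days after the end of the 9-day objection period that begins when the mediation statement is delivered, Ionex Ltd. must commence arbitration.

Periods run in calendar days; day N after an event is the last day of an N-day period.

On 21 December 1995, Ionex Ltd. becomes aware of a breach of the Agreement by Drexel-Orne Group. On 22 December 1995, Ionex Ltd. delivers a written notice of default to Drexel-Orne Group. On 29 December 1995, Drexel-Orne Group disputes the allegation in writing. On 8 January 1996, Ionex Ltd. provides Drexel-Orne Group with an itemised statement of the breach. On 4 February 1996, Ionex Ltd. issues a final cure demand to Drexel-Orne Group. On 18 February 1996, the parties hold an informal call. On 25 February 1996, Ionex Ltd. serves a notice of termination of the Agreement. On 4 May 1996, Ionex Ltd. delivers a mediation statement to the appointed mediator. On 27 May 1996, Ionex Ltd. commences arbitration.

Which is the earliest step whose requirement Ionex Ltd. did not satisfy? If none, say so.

None — every step was satisfied

Step 1: 21 days after 21 December 1995 (when the breach is discovered) is 11 January 1996; done 22 December 1995 — timely.
Step 2: 5 days after 6 January 1996 (end of the 15-day objection period, which began when the default notice is delivered on 22 December 1995) is 11 January 1996; done 8 January 1996 — timely.
Step 3: 20 days after 28 January 1996 (end of the 20-day response period, which began when the itemised statement is provided on 8 January 1996) is 17 February 1996; 4 February 1996 is within that limit.
Step 4: 20 days after 24 February 1996 (end of the 20-day waiting period, which began when the final cure demand is issued on 4 February 1996) is 15 March 1996; done 25 February 1996 — timely.
Step 5: the window is 16–136 days after 21 December 1995 (when the breach is discovered), so 6 January 1996 through 5 May 1996; 4 May 1996 falls inside that range.
Step 6: 15 days after 13 May 1996 (end of the 9-day objection period, which began when the mediation statement is delivered on 4 May 1996) is 28 May 1996; 27 May 1996 is within that limit.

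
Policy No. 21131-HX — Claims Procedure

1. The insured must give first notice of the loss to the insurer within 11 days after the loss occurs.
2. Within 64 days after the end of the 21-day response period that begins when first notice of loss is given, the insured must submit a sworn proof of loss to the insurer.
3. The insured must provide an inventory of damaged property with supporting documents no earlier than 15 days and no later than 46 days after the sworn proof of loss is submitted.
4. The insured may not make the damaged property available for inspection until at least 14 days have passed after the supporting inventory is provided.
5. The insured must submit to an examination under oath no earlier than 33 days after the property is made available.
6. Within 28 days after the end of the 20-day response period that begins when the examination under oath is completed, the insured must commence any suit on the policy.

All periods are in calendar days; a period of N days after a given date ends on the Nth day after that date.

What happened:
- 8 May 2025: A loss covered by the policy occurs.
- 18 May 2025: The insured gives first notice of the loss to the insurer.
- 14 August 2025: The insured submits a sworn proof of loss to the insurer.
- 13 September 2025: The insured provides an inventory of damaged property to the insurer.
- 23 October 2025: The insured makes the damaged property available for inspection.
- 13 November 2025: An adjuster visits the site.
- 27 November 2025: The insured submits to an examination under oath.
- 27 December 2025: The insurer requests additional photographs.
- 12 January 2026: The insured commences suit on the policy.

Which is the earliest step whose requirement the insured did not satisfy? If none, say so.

Step 2

(1) due by 8 May 2025 + 11 days = 19 May 2025; 18 May 2025 is within that limit.
(2) due by 8 June 2025 + 64 days = 11 August 2025; not done until 14 August 2025, 3 days after the deadline.
Later steps need not be reached.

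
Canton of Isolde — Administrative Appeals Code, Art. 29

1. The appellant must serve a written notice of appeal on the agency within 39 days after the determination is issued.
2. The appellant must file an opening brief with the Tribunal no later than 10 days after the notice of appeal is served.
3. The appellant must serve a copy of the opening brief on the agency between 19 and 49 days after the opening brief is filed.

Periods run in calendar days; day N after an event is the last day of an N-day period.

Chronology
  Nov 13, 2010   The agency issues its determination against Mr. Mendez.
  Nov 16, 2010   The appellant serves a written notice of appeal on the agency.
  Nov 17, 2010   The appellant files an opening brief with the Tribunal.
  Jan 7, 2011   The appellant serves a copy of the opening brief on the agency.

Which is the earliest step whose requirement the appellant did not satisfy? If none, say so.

Step 3

Step 1 — counting 39 days from Nov 13, 2010 (when the determination is issued) gives a deadline of Dec 22, 2010; Nov 16, 2010 is within that limit.
Step 2 — counting 10 days from Nov 16, 2010 (when the notice of appeal is served) gives a deadline of Nov 26, 2010; done Nov 17, 2010 — timely.
Step 3 — 19 and 49 days from Nov 17, 2010 (when the opening brief is filed) are Dec 6, 2010 and Jan 5, 2011 respectively; done Jan 7, 2011 — 2 days after the window closed.
No need to go further; step 3 was not satisfied.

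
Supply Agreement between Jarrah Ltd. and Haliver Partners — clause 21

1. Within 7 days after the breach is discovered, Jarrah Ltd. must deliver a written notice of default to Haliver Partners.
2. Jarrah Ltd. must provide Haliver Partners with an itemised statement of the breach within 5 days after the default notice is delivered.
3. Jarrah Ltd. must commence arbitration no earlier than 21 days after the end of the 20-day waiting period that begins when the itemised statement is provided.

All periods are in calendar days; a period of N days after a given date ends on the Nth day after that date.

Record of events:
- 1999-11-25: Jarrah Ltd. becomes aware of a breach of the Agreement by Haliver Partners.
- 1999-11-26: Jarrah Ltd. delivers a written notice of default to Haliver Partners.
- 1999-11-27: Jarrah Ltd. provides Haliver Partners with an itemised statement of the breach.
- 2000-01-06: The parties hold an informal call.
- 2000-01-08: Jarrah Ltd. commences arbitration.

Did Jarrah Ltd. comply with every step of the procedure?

Yes

Step 1 — counting 7 days from 1999-11-25 (when the breach is discovered) gives a deadline of 1999-12-02; completed 1999-11-26, before the deadline.
Step 2 — counting 5 days from 1999-11-26 (when the default notice is delivered) gives a deadline of 1999-12-01; done 1999-11-27 — timely.
Step 3 — must wait 21 days from 1999-12-17 (end of the 20-day waiting period, which began when the itemised statement is provided on 1999-11-27), so not before 2000-01-07; done 2000-01-08 — permitted.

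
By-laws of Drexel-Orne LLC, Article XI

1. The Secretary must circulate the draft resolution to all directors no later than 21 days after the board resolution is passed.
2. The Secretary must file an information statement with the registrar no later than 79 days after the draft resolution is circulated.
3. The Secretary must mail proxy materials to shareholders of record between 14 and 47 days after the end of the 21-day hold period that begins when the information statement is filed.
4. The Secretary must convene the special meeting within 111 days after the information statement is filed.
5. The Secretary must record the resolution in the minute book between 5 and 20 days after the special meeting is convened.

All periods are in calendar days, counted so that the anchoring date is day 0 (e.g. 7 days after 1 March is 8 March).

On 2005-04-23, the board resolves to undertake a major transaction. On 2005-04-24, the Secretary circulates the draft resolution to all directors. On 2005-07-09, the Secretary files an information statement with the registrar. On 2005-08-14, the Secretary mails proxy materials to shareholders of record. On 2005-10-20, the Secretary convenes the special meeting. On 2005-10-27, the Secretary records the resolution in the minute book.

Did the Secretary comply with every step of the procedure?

Yes

Step 1 — counting 21 days from 2005-04-23 (when the board resolution is passed) gives a deadline of 2005-05-14; completed 2005-04-24, before the deadline.
Step 2 — counting 79 days from 2005-04-24 (when the draft resolution is circulated) gives a deadline of 2005-07-12; completed 2005-07-09, before the deadline.
Step 3 — 14 and 47 days from 2005-07-30 (end of the 21-day hold period, which began when the information statement is filed on 2005-07-09) are 2005-08-13 and 2005-09-15 respectively; 2005-08-14 falls inside that range.
Step 4 — counting 111 days from 2005-07-09 (when the information statement is filed) gives a deadline of 2005-10-28; done 2005-10-20 — timely.
Step 5 — 5 and 20 days from 2005-10-20 (when the special meeting is convened) are 2005-10-25 and 2005-11-09 respectively; 2005-10-27 falls inside that range.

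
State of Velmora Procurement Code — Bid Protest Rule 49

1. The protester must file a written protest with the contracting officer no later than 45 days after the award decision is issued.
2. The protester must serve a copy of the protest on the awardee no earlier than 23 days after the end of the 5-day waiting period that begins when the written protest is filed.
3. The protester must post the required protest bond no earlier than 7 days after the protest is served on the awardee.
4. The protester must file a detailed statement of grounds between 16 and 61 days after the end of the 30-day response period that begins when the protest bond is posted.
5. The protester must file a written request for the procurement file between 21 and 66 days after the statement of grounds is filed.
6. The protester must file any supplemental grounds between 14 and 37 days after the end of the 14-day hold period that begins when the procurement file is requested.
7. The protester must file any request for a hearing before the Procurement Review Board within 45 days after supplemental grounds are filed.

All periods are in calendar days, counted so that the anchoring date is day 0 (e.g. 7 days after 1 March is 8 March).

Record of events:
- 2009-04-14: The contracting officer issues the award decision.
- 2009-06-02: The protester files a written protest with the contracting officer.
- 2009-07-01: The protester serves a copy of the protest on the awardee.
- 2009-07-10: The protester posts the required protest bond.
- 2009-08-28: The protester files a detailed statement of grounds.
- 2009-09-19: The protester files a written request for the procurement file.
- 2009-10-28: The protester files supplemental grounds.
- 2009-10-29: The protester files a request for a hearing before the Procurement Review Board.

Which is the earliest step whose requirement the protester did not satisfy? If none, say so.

Step 1 — counting 45 days from 2009-04-14 (when the award decision is issued) gives a deadline of 2009-05-29; not done until 2009-06-02, 4 days after the deadline.

Step 1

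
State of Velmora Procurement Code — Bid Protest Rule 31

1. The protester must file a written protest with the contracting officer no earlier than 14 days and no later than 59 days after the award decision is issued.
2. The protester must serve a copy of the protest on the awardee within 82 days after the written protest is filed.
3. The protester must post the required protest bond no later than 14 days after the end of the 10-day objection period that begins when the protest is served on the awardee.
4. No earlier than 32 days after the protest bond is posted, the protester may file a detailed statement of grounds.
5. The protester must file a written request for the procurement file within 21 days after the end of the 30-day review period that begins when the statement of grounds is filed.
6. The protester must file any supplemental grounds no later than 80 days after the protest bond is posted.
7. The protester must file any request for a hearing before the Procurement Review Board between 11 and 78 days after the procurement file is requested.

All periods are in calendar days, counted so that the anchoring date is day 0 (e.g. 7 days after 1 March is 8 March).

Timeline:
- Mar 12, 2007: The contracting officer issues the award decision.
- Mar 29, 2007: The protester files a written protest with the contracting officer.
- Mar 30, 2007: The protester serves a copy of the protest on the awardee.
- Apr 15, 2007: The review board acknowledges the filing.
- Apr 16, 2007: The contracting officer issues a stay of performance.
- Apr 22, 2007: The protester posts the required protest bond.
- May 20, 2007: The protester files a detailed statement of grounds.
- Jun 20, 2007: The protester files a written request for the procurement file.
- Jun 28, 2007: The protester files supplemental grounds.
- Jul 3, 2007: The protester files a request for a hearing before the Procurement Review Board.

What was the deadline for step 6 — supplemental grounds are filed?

Jul 11, 2007

Step 6 runs from Apr 22, 2007, when the protest bond is posted. 80 days after Apr 22, 2007 is Jul 11, 2007.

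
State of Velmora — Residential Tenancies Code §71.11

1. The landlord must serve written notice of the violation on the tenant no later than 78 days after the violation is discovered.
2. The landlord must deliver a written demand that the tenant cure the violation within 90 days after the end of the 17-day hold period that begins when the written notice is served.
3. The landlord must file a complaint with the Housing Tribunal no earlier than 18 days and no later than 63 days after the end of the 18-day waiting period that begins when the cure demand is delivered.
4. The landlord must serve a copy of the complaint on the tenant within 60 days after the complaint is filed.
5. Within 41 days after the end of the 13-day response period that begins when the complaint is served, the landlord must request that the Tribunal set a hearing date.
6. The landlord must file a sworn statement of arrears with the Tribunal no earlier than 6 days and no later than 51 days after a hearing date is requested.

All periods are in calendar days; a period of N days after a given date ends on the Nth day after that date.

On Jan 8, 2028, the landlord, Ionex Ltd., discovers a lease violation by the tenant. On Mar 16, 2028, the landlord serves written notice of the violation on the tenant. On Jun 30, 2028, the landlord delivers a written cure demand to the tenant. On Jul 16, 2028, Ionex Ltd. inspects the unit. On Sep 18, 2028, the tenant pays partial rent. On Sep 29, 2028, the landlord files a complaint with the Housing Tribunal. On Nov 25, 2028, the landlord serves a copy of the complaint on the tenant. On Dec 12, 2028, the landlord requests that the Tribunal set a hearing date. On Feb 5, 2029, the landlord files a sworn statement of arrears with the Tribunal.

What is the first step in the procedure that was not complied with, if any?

Step 3

Step 1: 78 days after Jan 8, 2028 (when the violation is discovered) is Mar 26, 2028; completed Mar 16, 2028, before the deadline.
Step 2: 90 days after Apr 2, 2028 (end of the 17-day hold period, which began when the written notice is served on Mar 16, 2028) is Jul 1, 2028; Jun 30, 2028 is within that limit.
Step 3: the window is 18–63 days after Jul 18, 2028 (end of the 18-day waiting period, which began when the cure demand is delivered on Jun 30, 2028), so Aug 5, 2028 through Sep 19, 2028; Sep 29, 2028 is 10 days past the end of the window.
The procedure was therefore not followed at step 3.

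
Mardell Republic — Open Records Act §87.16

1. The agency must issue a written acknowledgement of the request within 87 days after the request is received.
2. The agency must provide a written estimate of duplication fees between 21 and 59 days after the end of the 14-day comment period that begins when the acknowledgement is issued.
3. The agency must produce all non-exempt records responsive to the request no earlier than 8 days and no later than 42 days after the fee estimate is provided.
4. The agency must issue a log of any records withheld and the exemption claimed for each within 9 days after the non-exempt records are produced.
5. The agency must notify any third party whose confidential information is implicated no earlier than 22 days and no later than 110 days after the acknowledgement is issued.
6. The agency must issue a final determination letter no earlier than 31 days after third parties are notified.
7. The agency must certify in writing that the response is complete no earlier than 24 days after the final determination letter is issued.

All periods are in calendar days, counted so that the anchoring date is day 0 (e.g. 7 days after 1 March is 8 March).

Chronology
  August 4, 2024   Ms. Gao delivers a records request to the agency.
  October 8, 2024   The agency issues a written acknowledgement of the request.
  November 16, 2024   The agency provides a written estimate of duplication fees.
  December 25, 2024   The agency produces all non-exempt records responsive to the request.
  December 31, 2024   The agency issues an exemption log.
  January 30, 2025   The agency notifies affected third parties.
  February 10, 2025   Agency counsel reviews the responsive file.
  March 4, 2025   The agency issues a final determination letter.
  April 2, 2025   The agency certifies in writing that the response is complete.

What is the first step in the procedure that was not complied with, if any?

Step 5

Step 1 — counting 87 days from August 4, 2024 (when the request is received) gives a deadline of October 30, 2024; done October 8, 2024 — timely.
Step 2 — 21 and 59 days from October 22, 2024 (end of the 14-day comment period, which began when the acknowledgement is issued on October 8, 2024) are November 12, 2024 and December 20, 2024 respectively; done November 16, 2024 — within the window.
Step 3 — 8 and 42 days from November 16, 2024 (when the fee estimate is provided) are November 24, 2024 and December 28, 2024 respectively; done December 25, 2024 — within the window.
Step 4 — counting 9 days from December 25, 2024 (when the non-exempt records are produced) gives a deadline of January 3, 2025; done December 31, 2024 — timely.
Step 5 — 22 and 110 days from October 8, 2024 (when the acknowledgement is issued) are October 30, 2024 and January 26, 2025 respectively; January 30, 2025 is 4 days past the end of the window.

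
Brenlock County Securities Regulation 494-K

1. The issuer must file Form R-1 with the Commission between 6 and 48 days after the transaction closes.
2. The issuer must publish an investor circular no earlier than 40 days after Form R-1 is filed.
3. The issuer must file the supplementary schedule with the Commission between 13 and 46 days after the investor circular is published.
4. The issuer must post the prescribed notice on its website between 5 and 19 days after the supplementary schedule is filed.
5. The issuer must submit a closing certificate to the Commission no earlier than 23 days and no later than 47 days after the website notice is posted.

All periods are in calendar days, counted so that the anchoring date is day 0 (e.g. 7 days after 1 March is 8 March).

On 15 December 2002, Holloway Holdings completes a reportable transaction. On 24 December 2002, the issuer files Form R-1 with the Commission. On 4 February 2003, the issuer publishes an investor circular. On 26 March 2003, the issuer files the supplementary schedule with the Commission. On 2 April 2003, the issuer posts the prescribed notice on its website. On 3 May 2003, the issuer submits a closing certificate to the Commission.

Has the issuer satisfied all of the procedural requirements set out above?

No

(1) the permitted window runs from 15 December 2002 + 6 = 21 December 2002 to 15 December 2002 + 48 = 1 February 2003; done 24 December 2002 — within the window.
(2) permitted from 24 December 2002 + 40 days = 2 February 2003 onward; done 4 February 2003, after the minimum wait.
(3) the permitted window runs from 4 February 2003 + 13 = 17 February 2003 to 4 February 2003 + 46 = 22 March 2003; 26 March 2003 is 4 days past the end of the window.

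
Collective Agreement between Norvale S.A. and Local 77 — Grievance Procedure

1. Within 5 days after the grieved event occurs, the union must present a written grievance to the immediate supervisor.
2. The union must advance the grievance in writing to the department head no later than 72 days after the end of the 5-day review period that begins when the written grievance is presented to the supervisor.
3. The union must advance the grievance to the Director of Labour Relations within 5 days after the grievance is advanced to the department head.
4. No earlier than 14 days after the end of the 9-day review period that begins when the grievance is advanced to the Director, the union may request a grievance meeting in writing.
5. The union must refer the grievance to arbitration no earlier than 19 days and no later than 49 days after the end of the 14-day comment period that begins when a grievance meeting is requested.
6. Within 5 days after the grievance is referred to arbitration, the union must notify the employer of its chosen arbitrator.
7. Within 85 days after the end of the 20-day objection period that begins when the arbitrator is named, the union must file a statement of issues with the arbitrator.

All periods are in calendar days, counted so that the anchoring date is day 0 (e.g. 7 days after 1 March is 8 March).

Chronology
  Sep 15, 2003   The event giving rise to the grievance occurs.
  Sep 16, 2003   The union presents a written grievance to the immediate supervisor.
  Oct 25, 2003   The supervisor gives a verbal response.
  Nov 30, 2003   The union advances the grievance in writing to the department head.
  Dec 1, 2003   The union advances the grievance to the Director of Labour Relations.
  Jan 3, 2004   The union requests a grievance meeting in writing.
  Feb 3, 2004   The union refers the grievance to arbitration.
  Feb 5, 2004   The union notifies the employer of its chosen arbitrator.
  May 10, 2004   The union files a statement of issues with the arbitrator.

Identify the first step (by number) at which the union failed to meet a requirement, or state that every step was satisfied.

Step 5

Step 1 — counting 5 days from Sep 15, 2003 (when the grieved event occurs) gives a deadline of Sep 20, 2003; completed Sep 16, 2003, before the deadline.
Step 2 — counting 72 days from Sep 21, 2003 (end of the 5-day review period, which began when the written grievance is presented to the supervisor on Sep 16, 2003) gives a deadline of Dec 2, 2003; done Nov 30, 2003 — timely.
Step 3 — counting 5 days from Nov 30, 2003 (when the grievance is advanced to the department head) gives a deadline of Dec 5, 2003; done Dec 1, 2003 — timely.
Step 4 — must wait 14 days from Dec 10, 2003 (end of the 9-day review period, which began when the grievance is advanced to the Director on Dec 1, 2003), so not before Dec 24, 2003; Jan 3, 2004 is on or after that date.
Step 5 — 19 and 49 days from Jan 17, 2004 (end of the 14-day comment period, which began when a grievance meeting is requested on Jan 3, 2004) are Feb 5, 2004 and Mar 6, 2004 respectively; Feb 3, 2004 is 2 days too early.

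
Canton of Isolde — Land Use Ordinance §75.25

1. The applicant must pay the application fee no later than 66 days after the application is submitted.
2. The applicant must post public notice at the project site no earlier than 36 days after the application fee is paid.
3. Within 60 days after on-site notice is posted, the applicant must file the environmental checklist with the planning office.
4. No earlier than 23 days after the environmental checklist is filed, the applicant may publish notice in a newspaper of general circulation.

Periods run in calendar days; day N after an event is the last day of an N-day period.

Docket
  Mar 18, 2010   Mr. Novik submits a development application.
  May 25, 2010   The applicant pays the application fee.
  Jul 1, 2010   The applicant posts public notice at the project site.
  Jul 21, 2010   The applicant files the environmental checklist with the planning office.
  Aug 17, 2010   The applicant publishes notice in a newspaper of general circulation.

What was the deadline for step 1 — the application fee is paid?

May 23, 2010

Step 1 runs from Mar 18, 2010, when the application is submitted. 66 days after Mar 18, 2010 is May 23, 2010.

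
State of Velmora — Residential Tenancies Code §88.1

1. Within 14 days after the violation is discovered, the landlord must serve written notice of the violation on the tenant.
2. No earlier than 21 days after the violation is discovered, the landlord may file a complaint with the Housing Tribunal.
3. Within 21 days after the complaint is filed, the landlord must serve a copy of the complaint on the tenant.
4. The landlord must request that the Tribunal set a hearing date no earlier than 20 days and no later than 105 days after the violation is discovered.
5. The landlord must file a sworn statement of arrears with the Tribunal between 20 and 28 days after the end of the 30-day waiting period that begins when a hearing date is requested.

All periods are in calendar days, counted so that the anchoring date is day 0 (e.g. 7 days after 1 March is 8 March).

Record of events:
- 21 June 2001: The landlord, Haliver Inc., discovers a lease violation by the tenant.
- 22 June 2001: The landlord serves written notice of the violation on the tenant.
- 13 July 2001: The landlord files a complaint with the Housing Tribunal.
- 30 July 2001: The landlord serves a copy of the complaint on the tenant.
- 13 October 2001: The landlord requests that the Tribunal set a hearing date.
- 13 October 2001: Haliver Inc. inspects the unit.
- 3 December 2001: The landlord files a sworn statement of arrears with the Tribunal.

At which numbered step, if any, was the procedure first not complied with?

Step 1: 14 days after 21 June 2001 (when the violation is discovered) is 5 July 2001; done 22 June 2001 — timely.
Step 2: the earliest permitted date is 21 days after 21 June 2001 (when the violation is discovered), i.e. 12 July 2001; done 13 July 2001 — permitted.
Step 3: 21 days after 13 July 2001 (when the complaint is filed) is 3 August 2001; 30 July 2001 is within that limit.
Step 4: the window is 20–105 days after 21 June 2001 (when the violation is discovered), so 11 July 2001 through 4 October 2001; 13 October 2001 is 9 days past the end of the window.

Step 4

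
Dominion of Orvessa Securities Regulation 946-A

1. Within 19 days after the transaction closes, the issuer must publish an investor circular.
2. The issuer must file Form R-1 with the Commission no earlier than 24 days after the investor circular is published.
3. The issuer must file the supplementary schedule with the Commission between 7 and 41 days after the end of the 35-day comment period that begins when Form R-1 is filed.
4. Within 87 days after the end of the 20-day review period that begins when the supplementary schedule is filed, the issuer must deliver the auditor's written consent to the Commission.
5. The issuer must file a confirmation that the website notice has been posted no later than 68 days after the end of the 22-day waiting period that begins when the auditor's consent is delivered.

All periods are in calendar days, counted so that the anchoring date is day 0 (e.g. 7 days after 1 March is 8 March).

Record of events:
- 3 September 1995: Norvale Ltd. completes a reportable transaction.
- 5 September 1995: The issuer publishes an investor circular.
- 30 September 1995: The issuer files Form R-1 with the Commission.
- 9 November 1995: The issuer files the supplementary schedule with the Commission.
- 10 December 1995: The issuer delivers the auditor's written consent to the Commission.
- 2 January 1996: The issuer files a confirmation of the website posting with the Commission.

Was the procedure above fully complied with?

Step 1: 19 days after 3 September 1995 (when the transaction closes) is 22 September 1995; done 5 September 1995 — timely.
Step 2: the earliest permitted date is 24 days after 5 September 1995 (when the investor circular is published), i.e. 29 September 1995; done 30 September 1995 — permitted.
Step 3: the window is 7–41 days after 4 November 1995 (end of the 35-day comment period, which began when Form R-1 is filed on 30 September 1995), so 11 November 1995 through 15 December 1995; 9 November 1995 is 2 days too early.

No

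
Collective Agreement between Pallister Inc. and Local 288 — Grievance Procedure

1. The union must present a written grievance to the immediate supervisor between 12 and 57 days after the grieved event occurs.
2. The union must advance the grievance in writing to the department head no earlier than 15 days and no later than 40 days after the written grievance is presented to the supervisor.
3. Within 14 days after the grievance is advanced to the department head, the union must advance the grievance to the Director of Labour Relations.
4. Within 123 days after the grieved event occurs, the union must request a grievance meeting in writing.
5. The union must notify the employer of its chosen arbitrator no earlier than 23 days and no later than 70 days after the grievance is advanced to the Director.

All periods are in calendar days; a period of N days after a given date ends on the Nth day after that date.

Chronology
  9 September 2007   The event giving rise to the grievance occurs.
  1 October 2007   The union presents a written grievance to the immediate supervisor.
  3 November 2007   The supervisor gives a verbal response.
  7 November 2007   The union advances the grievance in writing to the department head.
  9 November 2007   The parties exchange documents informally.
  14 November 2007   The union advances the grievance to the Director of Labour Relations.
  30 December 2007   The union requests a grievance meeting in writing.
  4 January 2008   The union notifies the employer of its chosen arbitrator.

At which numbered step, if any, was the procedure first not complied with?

None — every step was satisfied

(1) the permitted window runs from 9 September 2007 + 12 = 21 September 2007 to 9 September 2007 + 57 = 5 November 2007; done 1 October 2007, which is between those dates.
(2) the permitted window runs from 1 October 2007 + 15 = 16 October 2007 to 1 October 2007 + 40 = 10 November 2007; done 7 November 2007 — within the window.
(3) due by 7 November 2007 + 14 days = 21 November 2007; done 14 November 2007 — timely.
(4) due by 9 September 2007 + 123 days = 10 January 2008; done 30 December 2007 — timely.
(5) the permitted window runs from 14 November 2007 + 23 = 7 December 2007 to 14 November 2007 + 70 = 23 January 2008; done 4 January 2008, which is between those dates.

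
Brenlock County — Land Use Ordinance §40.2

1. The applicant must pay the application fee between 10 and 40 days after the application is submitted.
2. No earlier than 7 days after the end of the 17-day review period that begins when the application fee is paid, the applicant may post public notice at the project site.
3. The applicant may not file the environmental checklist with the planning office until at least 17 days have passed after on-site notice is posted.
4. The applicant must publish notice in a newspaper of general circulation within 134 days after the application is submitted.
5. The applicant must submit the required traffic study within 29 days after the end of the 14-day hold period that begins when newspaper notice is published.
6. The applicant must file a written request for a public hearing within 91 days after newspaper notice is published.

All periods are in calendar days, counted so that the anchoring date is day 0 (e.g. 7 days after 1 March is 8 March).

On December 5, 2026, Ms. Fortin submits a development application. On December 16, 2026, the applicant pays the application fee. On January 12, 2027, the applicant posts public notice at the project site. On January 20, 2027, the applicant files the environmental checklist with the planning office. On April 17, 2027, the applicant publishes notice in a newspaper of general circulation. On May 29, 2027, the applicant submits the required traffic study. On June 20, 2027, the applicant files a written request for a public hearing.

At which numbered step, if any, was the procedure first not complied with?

Step 1: the window is 10–40 days after December 5, 2026 (when the application is submitted), so December 15, 2026 through January 14, 2027; done December 16, 2026 — within the window.
Step 2: the earliest permitted date is 7 days after January 2, 2027 (end of the 17-day review period, which began when the application fee is paid on December 16, 2026), i.e. January 9, 2027; done January 12, 2027 — permitted.
Step 3: the earliest permitted date is 17 days after January 12, 2027 (when on-site notice is posted), i.e. January 29, 2027; acted on January 20, 2027, 9 days prematurely.

Step 3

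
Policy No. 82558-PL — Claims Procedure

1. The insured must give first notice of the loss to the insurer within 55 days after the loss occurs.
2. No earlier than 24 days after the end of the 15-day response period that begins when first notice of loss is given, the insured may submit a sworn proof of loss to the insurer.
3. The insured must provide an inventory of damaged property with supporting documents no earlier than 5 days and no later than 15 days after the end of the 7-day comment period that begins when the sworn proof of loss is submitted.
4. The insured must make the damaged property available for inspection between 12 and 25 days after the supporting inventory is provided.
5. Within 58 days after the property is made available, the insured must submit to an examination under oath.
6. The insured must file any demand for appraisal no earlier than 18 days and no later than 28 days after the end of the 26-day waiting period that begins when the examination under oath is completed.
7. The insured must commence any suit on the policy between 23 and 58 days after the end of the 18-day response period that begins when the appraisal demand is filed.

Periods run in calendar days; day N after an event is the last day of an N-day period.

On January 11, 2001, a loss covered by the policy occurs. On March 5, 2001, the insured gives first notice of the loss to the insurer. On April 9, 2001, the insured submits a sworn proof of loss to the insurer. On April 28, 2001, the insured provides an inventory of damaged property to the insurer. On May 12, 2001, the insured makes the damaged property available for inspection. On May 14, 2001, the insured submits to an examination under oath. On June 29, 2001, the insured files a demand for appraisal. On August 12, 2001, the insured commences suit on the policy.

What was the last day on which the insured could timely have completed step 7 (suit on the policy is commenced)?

September 13, 2001

The appraisal demand is filed on June 29, 2001; the 18-day response period therefore ends July 17, 2001, and step 7 runs from that date. The window is 23–58 days after July 17, 2001; it closes on September 13, 2001.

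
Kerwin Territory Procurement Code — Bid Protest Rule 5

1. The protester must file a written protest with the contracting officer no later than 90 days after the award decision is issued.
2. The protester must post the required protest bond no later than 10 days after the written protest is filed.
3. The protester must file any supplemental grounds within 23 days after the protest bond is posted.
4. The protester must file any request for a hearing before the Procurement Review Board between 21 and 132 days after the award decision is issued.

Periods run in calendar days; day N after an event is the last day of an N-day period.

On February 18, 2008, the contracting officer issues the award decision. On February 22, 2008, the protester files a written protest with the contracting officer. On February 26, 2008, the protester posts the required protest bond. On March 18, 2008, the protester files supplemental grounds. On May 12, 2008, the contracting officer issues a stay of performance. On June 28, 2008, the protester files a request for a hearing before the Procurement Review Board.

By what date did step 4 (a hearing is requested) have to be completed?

Step 4 runs from February 18, 2008, when the award decision is issued. The window is 21–132 days after February 18, 2008; it closes on June 29, 2008.

June 29, 2008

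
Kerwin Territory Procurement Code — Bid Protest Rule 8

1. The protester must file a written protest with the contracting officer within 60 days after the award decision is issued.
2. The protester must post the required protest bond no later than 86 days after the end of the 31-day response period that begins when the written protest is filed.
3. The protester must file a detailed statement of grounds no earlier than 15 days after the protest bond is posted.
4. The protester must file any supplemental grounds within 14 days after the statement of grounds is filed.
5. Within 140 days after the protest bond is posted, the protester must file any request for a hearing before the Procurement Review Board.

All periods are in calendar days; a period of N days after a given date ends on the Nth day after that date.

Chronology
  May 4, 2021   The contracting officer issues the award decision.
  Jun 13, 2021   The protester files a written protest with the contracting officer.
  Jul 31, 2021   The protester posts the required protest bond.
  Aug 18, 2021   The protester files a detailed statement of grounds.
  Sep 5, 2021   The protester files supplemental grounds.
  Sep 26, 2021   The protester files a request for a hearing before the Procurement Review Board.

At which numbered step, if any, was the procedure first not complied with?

Step 4

(1) due by May 4, 2021 + 60 days = Jul 3, 2021; Jun 13, 2021 is within that limit.
(2) due by Jul 14, 2021 + 86 days = Oct 8, 2021; completed Jul 31, 2021, before the deadline.
(3) permitted from Jul 31, 2021 + 15 days = Aug 15, 2021 onward; done Aug 18, 2021, after the minimum wait.
(4) due by Aug 18, 2021 + 14 days = Sep 1, 2021; not done until Sep 5, 2021, 4 days after the deadline.
No need to go further; step 4 was not satisfied.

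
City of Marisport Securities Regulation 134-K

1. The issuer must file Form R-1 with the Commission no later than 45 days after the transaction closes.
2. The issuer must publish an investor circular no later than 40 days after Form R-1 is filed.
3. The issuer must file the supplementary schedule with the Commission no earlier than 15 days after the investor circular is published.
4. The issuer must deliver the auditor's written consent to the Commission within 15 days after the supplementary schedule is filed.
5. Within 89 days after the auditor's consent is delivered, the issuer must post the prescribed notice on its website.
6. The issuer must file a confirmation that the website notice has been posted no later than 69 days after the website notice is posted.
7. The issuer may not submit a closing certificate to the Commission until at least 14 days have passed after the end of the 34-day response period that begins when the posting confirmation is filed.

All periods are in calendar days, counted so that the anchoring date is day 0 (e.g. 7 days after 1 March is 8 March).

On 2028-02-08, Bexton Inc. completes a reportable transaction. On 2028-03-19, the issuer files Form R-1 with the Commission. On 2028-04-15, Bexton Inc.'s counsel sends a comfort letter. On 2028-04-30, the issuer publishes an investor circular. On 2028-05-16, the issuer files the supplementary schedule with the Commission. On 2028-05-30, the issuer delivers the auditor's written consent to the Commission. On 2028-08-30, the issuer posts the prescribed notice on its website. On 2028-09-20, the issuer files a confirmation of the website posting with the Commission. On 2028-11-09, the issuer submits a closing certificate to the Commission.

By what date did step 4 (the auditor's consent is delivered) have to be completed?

Step 4 runs from 2028-05-16, when the supplementary schedule is filed. 15 days after 2028-05-16 is 2028-05-31.

2028-05-31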